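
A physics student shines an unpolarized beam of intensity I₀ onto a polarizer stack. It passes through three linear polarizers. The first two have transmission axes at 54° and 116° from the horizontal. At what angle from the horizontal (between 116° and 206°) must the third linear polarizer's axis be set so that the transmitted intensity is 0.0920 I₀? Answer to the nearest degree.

θ ≈ 140°

Unpolarized light through the first polarizer → I₁ = ½ I₀, now polarized at 54°.
I₂ = I₁ cos²(116° − 54°) = 0.5 I₀ · cos²(62°) = 0.1102 I₀.
Need I₃/I₀ = 0.092, so cos²(θ − 116°) = 0.092 / 0.1102 = 0.8348.
θ − 116° = arccos(√0.8348) = 24.0°, giving θ ≈ 116 + 24.0 = 140.0°.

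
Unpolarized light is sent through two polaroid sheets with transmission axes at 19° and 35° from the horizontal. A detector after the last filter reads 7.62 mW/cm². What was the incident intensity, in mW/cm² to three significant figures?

I₀ ≈ 16.5 mW/cm²

Unpolarized light through the first polarizer → I₁ = ½ I₀, now polarized at 19°.
I₂ = I₁ cos²(35° − 19°) = 0.5 I₀ · cos²(16°) = 0.462 I₀.
So 7.62 mW/cm² = 0.462 I₀, giving I₀ = 7.62/0.462 = 16.49 mW/cm².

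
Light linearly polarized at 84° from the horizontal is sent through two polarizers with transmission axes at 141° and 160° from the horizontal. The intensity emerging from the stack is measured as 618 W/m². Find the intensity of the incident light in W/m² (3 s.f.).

I₀ ≈ 2330 W/m²

I₁ = I₀ cos²(141° − 84°) = I₀ cos²(57°) = 0.2966 I₀.
I₂ = I₁ cos²(160° − 141°) = 0.2966 I₀ · cos²(19°) = 0.2652 I₀.
So 618 W/m² = 0.2652 I₀, giving I₀ = 618/0.2652 = 2330 W/m².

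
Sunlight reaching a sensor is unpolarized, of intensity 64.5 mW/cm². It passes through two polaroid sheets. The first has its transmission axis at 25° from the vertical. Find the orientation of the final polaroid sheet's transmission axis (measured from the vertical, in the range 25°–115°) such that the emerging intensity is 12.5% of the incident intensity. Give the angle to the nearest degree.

θ ≈ 85°

Unpolarized light through the first polarizer → I₁ = ½ I₀, now polarized at 25°.
Need I₂/I₀ = 0.125, so cos²(θ − 25°) = 0.125 / 0.5 = 0.25.
θ − 25° = arccos(√0.25) = 60.0°, giving θ ≈ 25 + 60.0 = 85.0°.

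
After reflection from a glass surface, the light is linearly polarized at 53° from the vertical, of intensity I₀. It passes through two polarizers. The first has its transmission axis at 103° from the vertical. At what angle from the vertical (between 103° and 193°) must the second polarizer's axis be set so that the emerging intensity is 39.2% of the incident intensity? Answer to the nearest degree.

By Malus's law, I₁ = I₀ cos²(103° − 53°) = I₀ cos²(50°) = 0.4132 I₀.
Need I₂/I₀ = 0.392, so cos²(θ − 103°) = 0.392 / 0.4132 = 0.9487.
θ − 103° = arccos(√0.9487) = 13.1°, giving θ ≈ 103 + 13.1 = 116.1°.

θ ≈ 116°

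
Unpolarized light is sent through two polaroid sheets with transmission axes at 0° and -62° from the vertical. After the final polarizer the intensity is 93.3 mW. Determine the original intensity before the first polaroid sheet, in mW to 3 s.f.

I₀ ≈ 847 mW

Unpolarized light through the first polarizer → I₁ = ½ I₀, now polarized at 0°.
I₂ = I₁ cos²(-62° − 0°) = 0.5 I₀ · cos²(62°) = 0.1102 I₀.
So 93.3 mW = 0.1102 I₀, giving I₀ = 93.3/0.1102 = 846.6 mW.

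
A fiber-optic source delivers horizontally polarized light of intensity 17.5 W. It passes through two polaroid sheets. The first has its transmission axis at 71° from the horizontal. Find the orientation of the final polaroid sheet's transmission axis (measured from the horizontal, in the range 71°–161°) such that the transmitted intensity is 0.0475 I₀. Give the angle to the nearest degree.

θ ≈ 119°

I₁ = I₀ cos²(71° − 0°) = I₀ cos²(71°) = 0.106 I₀.
Need I₂/I₀ = 0.0475, so cos²(θ − 71°) = 0.0475 / 0.106 = 0.4481.
θ − 71° = arccos(√0.4481) = 48.0°, giving θ ≈ 71 + 48.0 = 119.0°.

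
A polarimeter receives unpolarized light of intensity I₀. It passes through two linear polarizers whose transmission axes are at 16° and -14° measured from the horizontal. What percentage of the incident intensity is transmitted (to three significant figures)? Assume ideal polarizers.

Unpolarized light through the first polarizer → I₁ = ½ I₀, now polarized at 16°.
I₂ = I₁ cos²(-14° − 16°) = 0.5 I₀ · cos²(30°) = 0.375 I₀.
That is 37.5% of the incident intensity.

≈ 37.5%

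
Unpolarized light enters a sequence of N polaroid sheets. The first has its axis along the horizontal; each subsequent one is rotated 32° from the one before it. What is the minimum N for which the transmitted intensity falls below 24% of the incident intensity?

N = 4

First polarizer halves the unpolarized light: factor 1/2.
Each further stage multiplies by cos²(32°) = 0.7192.
After N polarizers: T = 0.5·0.7192^(N−1). Require T < 0.24 ⇒ N−1 > ln(0.24/0.5)/ln(0.7192) = 2.23, so N−1 ≥ 3 and N = 4.
Check: N=4 gives T = 0.186 < 0.24; N=3 gives T = 0.2586.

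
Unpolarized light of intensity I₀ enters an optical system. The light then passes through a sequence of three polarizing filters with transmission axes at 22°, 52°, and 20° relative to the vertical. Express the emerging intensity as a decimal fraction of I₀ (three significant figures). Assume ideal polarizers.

≈ 0.270 I₀

Unpolarized light through the first polarizer → I₁ = ½ I₀, now polarized at 22°.
I₂ = I₁ cos²(52° − 22°) = 0.5 I₀ · cos²(30°) = 0.375 I₀.
I₃ = I₂ cos²(20° − 52°) = 0.375 I₀ · cos²(32°) = 0.2697 I₀.
Transmitted fraction = 0.2697.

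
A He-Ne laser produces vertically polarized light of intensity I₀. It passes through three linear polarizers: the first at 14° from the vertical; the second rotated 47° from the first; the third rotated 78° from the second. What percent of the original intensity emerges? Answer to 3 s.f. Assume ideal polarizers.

≈ 1.89%

I₁ = I₀ cos²(14° − 0°) = I₀ cos²(14°) = 0.9415 I₀.
I₂ = I₁ cos²(47°) = 0.9415 · 0.4651 I₀ = 0.4379 I₀.
I₃ = I₂ cos²(78°) = 0.4379 · 0.04323 I₀ = 0.01893 I₀.
That is 1.893% of the incident intensity.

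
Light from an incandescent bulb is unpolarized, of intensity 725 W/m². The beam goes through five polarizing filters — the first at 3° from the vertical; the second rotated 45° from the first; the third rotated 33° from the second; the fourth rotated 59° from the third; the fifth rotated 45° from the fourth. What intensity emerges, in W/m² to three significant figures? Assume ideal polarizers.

Unpolarized light through the first polarizer → I₁ = 725 W/m²/2 = 362.5 W/m², polarized at 3°.
I₂ = I₁ · cos²(45°) = 362.5 · 0.5 = 181.3 W/m².
I₃ = I₂ · cos²(33°) = 181.3 · 0.7034 = 127.5 W/m².
I₄ = I₃ · cos²(59°) = 127.5 · 0.2653 = 33.82 W/m².
I₅ = I₄ · cos²(45°) = 33.82 · 0.5 = 16.91 W/m².

I ≈ 16.9 W/m²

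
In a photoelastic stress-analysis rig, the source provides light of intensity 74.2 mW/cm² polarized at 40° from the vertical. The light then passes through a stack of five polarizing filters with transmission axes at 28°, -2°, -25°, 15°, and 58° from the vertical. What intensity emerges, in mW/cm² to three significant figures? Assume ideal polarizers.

I ≈ 14.2 mW/cm²

I₁ = 74.2 mW/cm² · cos²(12°) = 70.99 mW/cm².
I₂ = I₁ · cos²(30°) = 70.99 · 0.75 = 53.24 mW/cm².
I₃ = I₂ · cos²(23°) = 53.24 · 0.8473 = 45.12 mW/cm².
I₄ = I₃ · cos²(40°) = 45.12 · 0.5868 = 26.47 mW/cm².
I₅ = I₄ · cos²(43°) = 26.47 · 0.5349 = 14.16 mW/cm².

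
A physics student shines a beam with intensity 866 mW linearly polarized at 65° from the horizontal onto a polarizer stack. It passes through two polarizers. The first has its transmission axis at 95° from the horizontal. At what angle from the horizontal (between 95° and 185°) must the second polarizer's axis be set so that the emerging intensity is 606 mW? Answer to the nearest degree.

θ ≈ 110°

By Malus's law, I₁ = I₀ cos²(95° − 65°) = I₀ cos²(30°) = 0.75 I₀.
Target fraction: 606 / 866 mW = 0.6998 of I₀.
Need I₂/I₀ = 0.6998, so cos²(θ − 95°) = 0.6998 / 0.75 = 0.933.
θ − 95° = arccos(√0.933) = 15.0°, giving θ ≈ 95 + 15.0 = 110.0°.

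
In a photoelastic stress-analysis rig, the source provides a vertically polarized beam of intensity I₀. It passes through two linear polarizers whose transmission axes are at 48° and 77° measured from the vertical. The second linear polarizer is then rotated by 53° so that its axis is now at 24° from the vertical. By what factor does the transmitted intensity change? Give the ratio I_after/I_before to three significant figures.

I_new/I_old ≈ 1.09

Before rotation:
I₁ = I₀ cos²(48° − 0°) = I₀ cos²(48°) = 0.4477 I₀.
I₂ = I₁ cos²(77° − 48°) = 0.4477 I₀ · cos²(29°) = 0.3425 I₀.
After rotation:
I₁ = I₀ cos²(48° − 0°) = I₀ cos²(48°) = 0.4477 I₀.
I₂ = I₁ cos²(24° − 48°) = 0.4477 I₀ · cos²(24°) = 0.3737 I₀.
Ratio = 0.3737 / 0.3425 = 1.091.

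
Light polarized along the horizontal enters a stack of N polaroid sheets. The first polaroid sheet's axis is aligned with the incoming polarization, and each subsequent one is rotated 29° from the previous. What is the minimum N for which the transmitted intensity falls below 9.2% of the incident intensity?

N = 10

First polarizer is aligned with the polarization: full transmission.
Each further stage multiplies by cos²(29°) = 0.765.
After N polarizers: T = 0.765^(N−1). Require T < 0.092 ⇒ N−1 > ln(0.092)/ln(0.765) = 8.91, so N−1 ≥ 9 and N = 10.
Check: N=10 gives T = 0.08969 < 0.092; N=9 gives T = 0.1172.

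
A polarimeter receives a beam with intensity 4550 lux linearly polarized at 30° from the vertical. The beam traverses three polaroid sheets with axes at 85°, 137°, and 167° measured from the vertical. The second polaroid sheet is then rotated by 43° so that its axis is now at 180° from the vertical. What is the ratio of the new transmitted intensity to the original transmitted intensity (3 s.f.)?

I_new/I_old ≈ 0.0254

Before rotation:
I₁ = I₀ cos²(85° − 30°) = I₀ cos²(55°) = 0.329 I₀.
I₂ = I₁ cos²(137° − 85°) = 0.329 I₀ · cos²(52°) = 0.1247 I₀.
I₃ = I₂ cos²(167° − 137°) = 0.1247 I₀ · cos²(30°) = 0.09353 I₀.
After rotation:
I₁ = I₀ cos²(85° − 30°) = I₀ cos²(55°) = 0.329 I₀.
Angle between axes 1 and 2: 85°. I₂ = 0.329 I₀ · cos²(85°) = 0.002499 I₀.
I₃ = I₂ cos²(167° − 180°) = 0.002499 I₀ · cos²(13°) = 0.002373 I₀.
Ratio = 0.002373 / 0.09353 = 0.02537.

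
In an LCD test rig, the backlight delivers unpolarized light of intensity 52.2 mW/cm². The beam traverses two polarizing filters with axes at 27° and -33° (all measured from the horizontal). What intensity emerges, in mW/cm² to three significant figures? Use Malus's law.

I ≈ 6.53 mW/cm²

Unpolarized light through the first polarizer → I₁ = 52.2 mW/cm²/2 = 26.1 mW/cm², polarized at 27°.
I₂ = I₁ · cos²(60°) = 26.1 · 0.25 = 6.525 mW/cm².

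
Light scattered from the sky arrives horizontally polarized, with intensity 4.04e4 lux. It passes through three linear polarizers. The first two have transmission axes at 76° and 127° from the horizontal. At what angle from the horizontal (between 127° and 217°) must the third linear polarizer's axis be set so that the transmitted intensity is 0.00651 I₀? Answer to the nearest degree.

θ ≈ 185°

By Malus's law, I₁ = I₀ cos²(76° − 0°) = I₀ cos²(76°) = 0.05853 I₀.
I₂ = I₁ cos²(127° − 76°) = 0.05853 I₀ · cos²(51°) = 0.02318 I₀.
Need I₃/I₀ = 0.00651, so cos²(θ − 127°) = 0.00651 / 0.02318 = 0.2809.
θ − 127° = arccos(√0.2809) = 58.0°, giving θ ≈ 127 + 58.0 = 185.0°.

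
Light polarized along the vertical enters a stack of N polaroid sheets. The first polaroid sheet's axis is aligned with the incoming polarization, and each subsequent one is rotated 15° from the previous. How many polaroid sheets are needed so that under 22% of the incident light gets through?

N = 23

First polarizer is aligned with the polarization: full transmission.
Each further stage multiplies by cos²(15°) = 0.933.
After N polarizers: T = 0.933^(N−1). Require T < 0.22 ⇒ N−1 > ln(0.22)/ln(0.933) = 21.84, so N−1 ≥ 22 and N = 23.
Check: N=23 gives T = 0.2175 < 0.22; N=22 gives T = 0.2332.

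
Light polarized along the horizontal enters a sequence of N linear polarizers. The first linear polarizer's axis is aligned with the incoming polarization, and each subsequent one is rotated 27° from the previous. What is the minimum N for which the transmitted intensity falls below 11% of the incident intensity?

N = 11

First polarizer is aligned with the polarization: full transmission.
Each further stage multiplies by cos²(27°) = 0.7939.
After N polarizers: T = 0.7939^(N−1). Require T < 0.11 ⇒ N−1 > ln(0.11)/ln(0.7939) = 9.56, so N−1 ≥ 10 and N = 11.
Check: N=11 gives T = 0.09945 < 0.11; N=10 gives T = 0.1253.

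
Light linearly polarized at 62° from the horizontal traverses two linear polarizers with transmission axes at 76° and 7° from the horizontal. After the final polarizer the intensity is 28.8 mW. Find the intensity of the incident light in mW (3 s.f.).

I₀ ≈ 238 mW

I₁ = I₀ cos²(76° − 62°) = I₀ cos²(14°) = 0.9415 I₀.
I₂ = I₁ cos²(7° − 76°) = 0.9415 I₀ · cos²(69°) = 0.1209 I₀.
So 28.8 mW = 0.1209 I₀, giving I₀ = 28.8/0.1209 = 238.2 mW.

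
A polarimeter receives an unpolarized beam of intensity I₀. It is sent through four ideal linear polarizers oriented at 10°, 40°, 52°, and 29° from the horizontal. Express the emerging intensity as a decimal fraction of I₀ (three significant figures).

≈ 0.304 I₀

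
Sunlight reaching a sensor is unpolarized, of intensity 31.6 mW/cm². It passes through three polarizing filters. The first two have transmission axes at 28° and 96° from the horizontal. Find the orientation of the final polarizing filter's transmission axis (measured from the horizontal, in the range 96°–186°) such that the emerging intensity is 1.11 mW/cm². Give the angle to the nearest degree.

Unpolarized light through the first polarizer → I₁ = ½ I₀, now polarized at 28°.
I₂ = I₁ cos²(96° − 28°) = 0.5 I₀ · cos²(68°) = 0.07017 I₀.
Target fraction: 1.11 / 31.6 mW/cm² = 0.03513 of I₀.
Need I₃/I₀ = 0.03513, so cos²(θ − 96°) = 0.03513 / 0.07017 = 0.5006.
θ − 96° = arccos(√0.5006) = 45.0°, giving θ ≈ 96 + 45.0 = 141.0°.

θ ≈ 141°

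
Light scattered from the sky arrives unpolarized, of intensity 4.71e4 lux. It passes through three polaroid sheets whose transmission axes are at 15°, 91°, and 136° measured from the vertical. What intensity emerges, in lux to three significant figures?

Unpolarized light through the first polarizer → I₁ = 4.71e4 lux/2 = 2.355e+04 lux, polarized at 15°.
I₂ = I₁ · cos²(76°) = 2.355e+04 · 0.05853 = 1378 lux.
I₃ = I₂ · cos²(45°) = 1378 · 0.5 = 689.1 lux.

I ≈ 689 lux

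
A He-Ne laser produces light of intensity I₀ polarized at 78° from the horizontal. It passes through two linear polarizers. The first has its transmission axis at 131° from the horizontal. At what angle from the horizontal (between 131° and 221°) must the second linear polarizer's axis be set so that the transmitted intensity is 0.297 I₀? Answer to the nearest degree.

θ ≈ 156°

By Malus's law, I₁ = I₀ cos²(131° − 78°) = I₀ cos²(53°) = 0.3622 I₀.
Need I₂/I₀ = 0.297, so cos²(θ − 131°) = 0.297 / 0.3622 = 0.82.
θ − 131° = arccos(√0.82) = 25.1°, giving θ ≈ 131 + 25.1 = 156.1°.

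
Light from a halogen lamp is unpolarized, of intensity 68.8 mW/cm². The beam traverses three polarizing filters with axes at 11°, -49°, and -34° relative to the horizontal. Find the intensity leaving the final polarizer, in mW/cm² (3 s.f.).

I ≈ 8.02 mW/cm²

Unpolarized light through the first polarizer → I₁ = 68.8 mW/cm²/2 = 34.4 mW/cm², polarized at 11°.
I₂ = I₁ · cos²(60°) = 34.4 · 0.25 = 8.6 mW/cm².
I₃ = I₂ · cos²(15°) = 8.6 · 0.933 = 8.024 mW/cm².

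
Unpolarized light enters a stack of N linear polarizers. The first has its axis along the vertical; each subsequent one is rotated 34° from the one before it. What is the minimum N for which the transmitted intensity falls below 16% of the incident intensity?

N = 5

First polarizer halves the unpolarized light: factor 1/2.
Each further stage multiplies by cos²(34°) = 0.6873.
After N polarizers: T = 0.5·0.6873^(N−1). Require T < 0.16 ⇒ N−1 > ln(0.16/0.5)/ln(0.6873) = 3.04, so N−1 ≥ 4 and N = 5.
Check: N=5 gives T = 0.1116 < 0.16; N=4 gives T = 0.1623.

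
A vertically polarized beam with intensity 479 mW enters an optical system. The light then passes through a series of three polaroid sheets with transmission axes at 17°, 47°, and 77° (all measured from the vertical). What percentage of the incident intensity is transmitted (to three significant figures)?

≈ 51.4%

I₁ = 479 mW · cos²(17°) = 438.1 mW.
I₂ = I₁ · cos²(30°) = 438.1 · 0.75 = 328.5 mW.
I₃ = I₂ · cos²(30°) = 328.5 · 0.75 = 246.4 mW.
That is 51.44% of the incident intensity.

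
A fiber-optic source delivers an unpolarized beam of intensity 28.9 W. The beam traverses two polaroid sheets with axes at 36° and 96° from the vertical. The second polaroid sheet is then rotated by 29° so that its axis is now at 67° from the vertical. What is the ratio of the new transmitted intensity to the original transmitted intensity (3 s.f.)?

Before rotation:
Unpolarized light through the first polarizer → I₁ = ½ I₀, now polarized at 36°.
I₂ = I₁ cos²(96° − 36°) = 0.5 I₀ · cos²(60°) = 0.125 I₀.
After rotation:
Unpolarized light through the first polarizer → I₁ = ½ I₀, now polarized at 36°.
I₂ = I₁ cos²(67° − 36°) = 0.5 I₀ · cos²(31°) = 0.3674 I₀.
Ratio = 0.3674 / 0.125 = 2.939.

I_new/I_old ≈ 2.94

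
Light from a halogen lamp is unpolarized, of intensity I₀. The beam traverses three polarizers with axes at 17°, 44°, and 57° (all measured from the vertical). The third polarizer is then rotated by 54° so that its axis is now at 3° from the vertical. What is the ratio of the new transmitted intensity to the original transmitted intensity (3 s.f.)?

I_new/I_old ≈ 0.600

Before rotation:
Unpolarized light through the first polarizer → I₁ = ½ I₀, now polarized at 17°.
I₂ = I₁ cos²(44° − 17°) = 0.5 I₀ · cos²(27°) = 0.3969 I₀.
I₃ = I₂ cos²(57° − 44°) = 0.3969 I₀ · cos²(13°) = 0.3769 I₀.
After rotation:
Unpolarized light through the first polarizer → I₁ = ½ I₀, now polarized at 17°.
I₂ = I₁ cos²(44° − 17°) = 0.5 I₀ · cos²(27°) = 0.3969 I₀.
I₃ = I₂ cos²(3° − 44°) = 0.3969 I₀ · cos²(41°) = 0.2261 I₀.
Ratio = 0.2261 / 0.3769 = 0.5999.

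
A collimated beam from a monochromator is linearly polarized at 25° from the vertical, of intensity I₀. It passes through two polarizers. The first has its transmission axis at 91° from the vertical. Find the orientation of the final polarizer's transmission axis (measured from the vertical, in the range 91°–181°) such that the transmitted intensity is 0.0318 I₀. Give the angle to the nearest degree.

I₁ = I₀ cos²(91° − 25°) = I₀ cos²(66°) = 0.1654 I₀.
Need I₂/I₀ = 0.0318, so cos²(θ − 91°) = 0.0318 / 0.1654 = 0.1922.
θ − 91° = arccos(√0.1922) = 64.0°, giving θ ≈ 91 + 64.0 = 155.0°.

θ ≈ 155°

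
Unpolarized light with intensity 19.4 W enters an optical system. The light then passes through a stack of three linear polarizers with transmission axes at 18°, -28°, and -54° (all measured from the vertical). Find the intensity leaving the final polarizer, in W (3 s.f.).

I ≈ 3.78 W

Unpolarized light through the first polarizer → I₁ = 19.4 W/2 = 9.7 W, polarized at 18°.
I₂ = I₁ · cos²(46°) = 9.7 · 0.4826 = 4.681 W.
I₃ = I₂ · cos²(26°) = 4.681 · 0.8078 = 3.781 W.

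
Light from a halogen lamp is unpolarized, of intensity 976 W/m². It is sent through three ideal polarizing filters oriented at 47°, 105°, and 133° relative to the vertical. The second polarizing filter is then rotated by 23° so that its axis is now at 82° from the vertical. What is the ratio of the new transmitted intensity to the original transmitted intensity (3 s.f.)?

Before rotation:
Unpolarized light through the first polarizer → I₁ = ½ I₀, now polarized at 47°.
I₂ = I₁ cos²(105° − 47°) = 0.5 I₀ · cos²(58°) = 0.1404 I₀.
I₃ = I₂ cos²(133° − 105°) = 0.1404 I₀ · cos²(28°) = 0.1095 I₀.
After rotation:
Unpolarized light through the first polarizer → I₁ = ½ I₀, now polarized at 47°.
I₂ = I₁ cos²(82° − 47°) = 0.5 I₀ · cos²(35°) = 0.3355 I₀.
I₃ = I₂ cos²(133° − 82°) = 0.3355 I₀ · cos²(51°) = 0.1329 I₀.
Ratio = 0.1329 / 0.1095 = 1.214.

I_new/I_old ≈ 1.21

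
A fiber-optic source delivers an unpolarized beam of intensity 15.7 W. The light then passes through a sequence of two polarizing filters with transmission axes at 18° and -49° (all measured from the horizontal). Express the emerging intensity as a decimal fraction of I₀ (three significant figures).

I/I₀ ≈ 0.0763

Unpolarized light through the first polarizer → I₁ = 15.7 W/2 = 7.85 W, polarized at 18°.
I₂ = I₁ · cos²(67°) = 7.85 · 0.1527 = 1.198 W.
Transmitted fraction = 0.07634.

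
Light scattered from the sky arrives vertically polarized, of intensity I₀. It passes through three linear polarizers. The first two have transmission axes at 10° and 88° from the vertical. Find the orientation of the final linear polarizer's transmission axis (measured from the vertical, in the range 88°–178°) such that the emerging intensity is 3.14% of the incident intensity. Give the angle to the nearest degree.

θ ≈ 118°

I₁ = I₀ cos²(10° − 0°) = I₀ cos²(10°) = 0.9698 I₀.
I₂ = I₁ cos²(88° − 10°) = 0.9698 I₀ · cos²(78°) = 0.04192 I₀.
Need I₃/I₀ = 0.0314, so cos²(θ − 88°) = 0.0314 / 0.04192 = 0.749.
θ − 88° = arccos(√0.749) = 30.1°, giving θ ≈ 88 + 30.1 = 118.1°.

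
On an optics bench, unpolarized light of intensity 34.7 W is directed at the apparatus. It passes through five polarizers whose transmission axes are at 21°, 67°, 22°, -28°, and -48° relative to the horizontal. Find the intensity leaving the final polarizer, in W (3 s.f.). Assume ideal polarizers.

I ≈ 1.53 W

Unpolarized light through the first polarizer → I₁ = 34.7 W/2 = 17.35 W, polarized at 21°.
I₂ = I₁ · cos²(46°) = 17.35 · 0.4826 = 8.372 W.
I₃ = I₂ · cos²(45°) = 8.372 · 0.5 = 4.186 W.
I₄ = I₃ · cos²(50°) = 4.186 · 0.4132 = 1.73 W.
I₅ = I₄ · cos²(20°) = 1.73 · 0.883 = 1.527 W.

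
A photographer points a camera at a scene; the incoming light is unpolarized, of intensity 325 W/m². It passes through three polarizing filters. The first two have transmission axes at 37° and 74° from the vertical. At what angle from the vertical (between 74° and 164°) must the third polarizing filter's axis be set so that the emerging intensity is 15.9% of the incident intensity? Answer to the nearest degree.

θ ≈ 119°

Unpolarized light through the first polarizer → I₁ = ½ I₀, now polarized at 37°.
I₂ = I₁ cos²(74° − 37°) = 0.5 I₀ · cos²(37°) = 0.3189 I₀.
Need I₃/I₀ = 0.159, so cos²(θ − 74°) = 0.159 / 0.3189 = 0.4986.
θ − 74° = arccos(√0.4986) = 45.1°, giving θ ≈ 74 + 45.1 = 119.1°.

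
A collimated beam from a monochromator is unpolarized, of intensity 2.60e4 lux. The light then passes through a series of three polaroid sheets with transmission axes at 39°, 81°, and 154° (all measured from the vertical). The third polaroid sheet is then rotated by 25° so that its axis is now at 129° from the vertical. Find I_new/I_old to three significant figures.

I_new/I_old ≈ 5.24

Before rotation:
Unpolarized light through the first polarizer → I₁ = ½ I₀, now polarized at 39°.
I₂ = I₁ cos²(81° − 39°) = 0.5 I₀ · cos²(42°) = 0.2761 I₀.
I₃ = I₂ cos²(154° − 81°) = 0.2761 I₀ · cos²(73°) = 0.0236 I₀.
After rotation:
Unpolarized light through the first polarizer → I₁ = ½ I₀, now polarized at 39°.
I₂ = I₁ cos²(81° − 39°) = 0.5 I₀ · cos²(42°) = 0.2761 I₀.
I₃ = I₂ cos²(129° − 81°) = 0.2761 I₀ · cos²(48°) = 0.1236 I₀.
Ratio = 0.1236 / 0.0236 = 5.238.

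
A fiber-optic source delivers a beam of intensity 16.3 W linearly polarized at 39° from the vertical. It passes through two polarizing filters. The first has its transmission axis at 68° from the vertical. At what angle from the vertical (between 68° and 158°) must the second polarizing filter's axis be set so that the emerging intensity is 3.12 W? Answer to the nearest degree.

By Malus's law, I₁ = I₀ cos²(68° − 39°) = I₀ cos²(29°) = 0.765 I₀.
Target fraction: 3.12 / 16.3 W = 0.1914 of I₀.
Need I₂/I₀ = 0.1914, so cos²(θ − 68°) = 0.1914 / 0.765 = 0.2502.
θ − 68° = arccos(√0.2502) = 60.0°, giving θ ≈ 68 + 60.0 = 128.0°.

θ ≈ 128°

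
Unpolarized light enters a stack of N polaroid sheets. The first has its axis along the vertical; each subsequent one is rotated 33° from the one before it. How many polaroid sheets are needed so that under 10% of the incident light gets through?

First polarizer halves the unpolarized light: factor 1/2.
Each further stage multiplies by cos²(33°) = 0.7034.
After N polarizers: T = 0.5·0.7034^(N−1). Require T < 0.10 ⇒ N−1 > ln(0.10/0.5)/ln(0.7034) = 4.57, so N−1 ≥ 5 and N = 6.
Check: N=6 gives T = 0.08608 < 0.10; N=5 gives T = 0.1224.

N = 6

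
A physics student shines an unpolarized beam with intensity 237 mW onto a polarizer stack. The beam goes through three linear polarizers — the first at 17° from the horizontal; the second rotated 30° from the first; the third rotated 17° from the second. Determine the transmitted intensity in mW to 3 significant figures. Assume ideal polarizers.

I ≈ 81.3 mW

Unpolarized light through the first polarizer → I₁ = 237 mW/2 = 118.5 mW, polarized at 17°.
I₂ = I₁ · cos²(30°) = 118.5 · 0.75 = 88.88 mW.
I₃ = I₂ · cos²(17°) = 88.88 · 0.9145 = 81.28 mW.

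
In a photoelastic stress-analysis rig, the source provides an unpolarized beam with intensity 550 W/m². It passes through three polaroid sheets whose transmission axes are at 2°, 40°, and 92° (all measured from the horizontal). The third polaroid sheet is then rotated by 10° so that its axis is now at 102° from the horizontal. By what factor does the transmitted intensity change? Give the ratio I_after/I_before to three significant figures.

I_new/I_old ≈ 0.581

Before rotation:
Unpolarized light through the first polarizer → I₁ = ½ I₀, now polarized at 2°.
I₂ = I₁ cos²(40° − 2°) = 0.5 I₀ · cos²(38°) = 0.3105 I₀.
I₃ = I₂ cos²(92° − 40°) = 0.3105 I₀ · cos²(52°) = 0.1177 I₀.
After rotation:
Unpolarized light through the first polarizer → I₁ = ½ I₀, now polarized at 2°.
I₂ = I₁ cos²(40° − 2°) = 0.5 I₀ · cos²(38°) = 0.3105 I₀.
I₃ = I₂ cos²(102° − 40°) = 0.3105 I₀ · cos²(62°) = 0.06843 I₀.
Ratio = 0.06843 / 0.1177 = 0.5815.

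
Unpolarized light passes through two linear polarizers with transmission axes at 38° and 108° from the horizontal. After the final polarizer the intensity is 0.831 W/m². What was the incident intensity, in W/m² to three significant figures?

Unpolarized light through the first polarizer → I₁ = ½ I₀, now polarized at 38°.
I₂ = I₁ cos²(108° − 38°) = 0.5 I₀ · cos²(70°) = 0.05849 I₀.
So 0.831 W/m² = 0.05849 I₀, giving I₀ = 0.831/0.05849 = 14.21 W/m².

I₀ ≈ 14.2 W/m²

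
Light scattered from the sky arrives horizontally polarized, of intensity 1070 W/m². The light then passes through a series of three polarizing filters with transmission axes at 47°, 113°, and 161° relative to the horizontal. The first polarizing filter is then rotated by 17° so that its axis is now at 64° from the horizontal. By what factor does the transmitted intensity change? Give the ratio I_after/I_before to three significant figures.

Before rotation:
I₁ = I₀ cos²(47° − 0°) = I₀ cos²(47°) = 0.4651 I₀.
I₂ = I₁ cos²(113° − 47°) = 0.4651 I₀ · cos²(66°) = 0.07695 I₀.
I₃ = I₂ cos²(161° − 113°) = 0.07695 I₀ · cos²(48°) = 0.03445 I₀.
After rotation:
I₁ = I₀ cos²(64° − 0°) = I₀ cos²(64°) = 0.1922 I₀.
I₂ = I₁ cos²(113° − 64°) = 0.1922 I₀ · cos²(49°) = 0.08271 I₀.
I₃ = I₂ cos²(161° − 113°) = 0.08271 I₀ · cos²(48°) = 0.03703 I₀.
Ratio = 0.03703 / 0.03445 = 1.075.

I_new/I_old ≈ 1.07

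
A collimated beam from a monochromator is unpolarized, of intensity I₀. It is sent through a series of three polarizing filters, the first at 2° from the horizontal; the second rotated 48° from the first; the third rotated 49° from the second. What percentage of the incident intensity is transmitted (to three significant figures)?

Unpolarized light through the first polarizer → I₁ = ½ I₀, now polarized at 2°.
I₂ = I₁ cos²(48°) = 0.5 · 0.4477 I₀ = 0.2239 I₀.
I₃ = I₂ cos²(49°) = 0.2239 · 0.4304 I₀ = 0.09636 I₀.
That is 9.636% of the incident intensity.

≈ 9.64%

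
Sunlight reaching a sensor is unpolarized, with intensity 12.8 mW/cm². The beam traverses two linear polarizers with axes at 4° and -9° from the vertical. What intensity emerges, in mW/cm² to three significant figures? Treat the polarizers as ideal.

I ≈ 6.08 mW/cm²

Unpolarized light through the first polarizer → I₁ = 12.8 mW/cm²/2 = 6.4 mW/cm², polarized at 4°.
I₂ = I₁ · cos²(13°) = 6.4 · 0.9494 = 6.076 mW/cm².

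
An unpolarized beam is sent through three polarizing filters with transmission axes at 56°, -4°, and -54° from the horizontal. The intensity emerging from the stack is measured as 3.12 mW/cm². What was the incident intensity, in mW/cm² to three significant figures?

I₀ ≈ 60.4 mW/cm²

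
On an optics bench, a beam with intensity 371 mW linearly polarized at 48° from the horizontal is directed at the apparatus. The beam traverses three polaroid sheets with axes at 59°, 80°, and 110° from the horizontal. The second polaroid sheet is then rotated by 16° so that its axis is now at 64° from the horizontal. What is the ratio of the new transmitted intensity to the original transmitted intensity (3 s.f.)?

I_new/I_old ≈ 0.733

Before rotation:
I₁ = I₀ cos²(59° − 48°) = I₀ cos²(11°) = 0.9636 I₀.
I₂ = I₁ cos²(80° − 59°) = 0.9636 I₀ · cos²(21°) = 0.8398 I₀.
I₃ = I₂ cos²(110° − 80°) = 0.8398 I₀ · cos²(30°) = 0.6299 I₀.
After rotation:
I₁ = I₀ cos²(59° − 48°) = I₀ cos²(11°) = 0.9636 I₀.
I₂ = I₁ cos²(64° − 59°) = 0.9636 I₀ · cos²(5°) = 0.9563 I₀.
I₃ = I₂ cos²(110° − 64°) = 0.9563 I₀ · cos²(46°) = 0.4614 I₀.
Ratio = 0.4614 / 0.6299 = 0.7326.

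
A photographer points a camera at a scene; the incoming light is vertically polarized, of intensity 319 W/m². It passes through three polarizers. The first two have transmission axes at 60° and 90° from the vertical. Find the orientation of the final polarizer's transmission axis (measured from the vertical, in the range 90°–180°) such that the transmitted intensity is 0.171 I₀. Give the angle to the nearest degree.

θ ≈ 107°

By Malus's law, I₁ = I₀ cos²(60° − 0°) = I₀ cos²(60°) = 0.25 I₀.
I₂ = I₁ cos²(90° − 60°) = 0.25 I₀ · cos²(30°) = 0.1875 I₀.
Need I₃/I₀ = 0.171, so cos²(θ − 90°) = 0.171 / 0.1875 = 0.912.
θ − 90° = arccos(√0.912) = 17.3°, giving θ ≈ 90 + 17.3 = 107.3°.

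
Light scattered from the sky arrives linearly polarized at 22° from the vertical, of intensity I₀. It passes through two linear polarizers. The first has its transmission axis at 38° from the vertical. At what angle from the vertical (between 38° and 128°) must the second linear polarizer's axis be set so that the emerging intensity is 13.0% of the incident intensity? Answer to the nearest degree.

I₁ = I₀ cos²(38° − 22°) = I₀ cos²(16°) = 0.924 I₀.
Need I₂/I₀ = 0.13, so cos²(θ − 38°) = 0.13 / 0.924 = 0.1407.
θ − 38° = arccos(√0.1407) = 68.0°, giving θ ≈ 38 + 68.0 = 106.0°.

θ ≈ 106°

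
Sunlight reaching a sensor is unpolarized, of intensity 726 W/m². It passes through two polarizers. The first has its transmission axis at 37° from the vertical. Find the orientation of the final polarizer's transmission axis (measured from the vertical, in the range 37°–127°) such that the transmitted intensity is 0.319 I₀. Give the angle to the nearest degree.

Unpolarized light through the first polarizer → I₁ = ½ I₀, now polarized at 37°.
Need I₂/I₀ = 0.319, so cos²(θ − 37°) = 0.319 / 0.5 = 0.638.
θ − 37° = arccos(√0.638) = 37.0°, giving θ ≈ 37 + 37.0 = 74.0°.

θ ≈ 74°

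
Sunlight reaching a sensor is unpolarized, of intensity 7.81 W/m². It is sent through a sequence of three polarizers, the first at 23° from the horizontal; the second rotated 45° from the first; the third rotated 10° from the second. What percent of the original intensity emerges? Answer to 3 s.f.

≈ 24.2%

Unpolarized light through the first polarizer → I₁ = 7.81 W/m²/2 = 3.905 W/m², polarized at 23°.
I₂ = I₁ · cos²(45°) = 3.905 · 0.5 = 1.953 W/m².
I₃ = I₂ · cos²(10°) = 1.953 · 0.9698 = 1.894 W/m².
That is 24.25% of the incident intensity.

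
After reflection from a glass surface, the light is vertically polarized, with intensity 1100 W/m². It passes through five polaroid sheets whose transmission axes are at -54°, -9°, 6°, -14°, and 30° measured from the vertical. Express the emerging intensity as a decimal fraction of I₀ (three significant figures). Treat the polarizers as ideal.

I/I₀ ≈ 0.0736

By Malus's law, I₁ = 1100 W/m² · cos²(54°) = 380 W/m².
I₂ = I₁ · cos²(45°) = 380 · 0.5 = 190 W/m².
I₃ = I₂ · cos²(15°) = 190 · 0.933 = 177.3 W/m².
I₄ = I₃ · cos²(20°) = 177.3 · 0.883 = 156.6 W/m².
I₅ = I₄ · cos²(44°) = 156.6 · 0.5174 = 81.01 W/m².
Transmitted fraction = 0.07364.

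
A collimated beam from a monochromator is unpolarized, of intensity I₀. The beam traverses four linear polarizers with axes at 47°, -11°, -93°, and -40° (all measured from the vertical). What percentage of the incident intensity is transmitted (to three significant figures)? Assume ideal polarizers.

≈ 0.0985%

Unpolarized light through the first polarizer → I₁ = ½ I₀, now polarized at 47°.
I₂ = I₁ cos²(-11° − 47°) = 0.5 I₀ · cos²(58°) = 0.1404 I₀.
I₃ = I₂ cos²(-93° + 11°) = 0.1404 I₀ · cos²(82°) = 0.00272 I₀.
I₄ = I₃ cos²(-40° + 93°) = 0.00272 I₀ · cos²(53°) = 0.000985 I₀.
That is 0.0985% of the incident intensity.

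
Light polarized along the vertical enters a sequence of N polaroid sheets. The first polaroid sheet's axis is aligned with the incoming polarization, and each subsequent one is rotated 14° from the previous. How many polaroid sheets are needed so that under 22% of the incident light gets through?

N = 27

First polarizer is aligned with the polarization: full transmission.
Each further stage multiplies by cos²(14°) = 0.9415.
After N polarizers: T = 0.9415^(N−1). Require T < 0.22 ⇒ N−1 > ln(0.22)/ln(0.9415) = 25.11, so N−1 ≥ 26 and N = 27.
Check: N=27 gives T = 0.2085 < 0.22; N=26 gives T = 0.2214.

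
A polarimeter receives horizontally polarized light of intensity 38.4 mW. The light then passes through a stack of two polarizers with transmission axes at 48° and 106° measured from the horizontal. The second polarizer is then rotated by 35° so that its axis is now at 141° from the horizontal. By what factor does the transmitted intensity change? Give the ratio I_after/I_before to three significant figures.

I_new/I_old ≈ 0.00975

Before rotation:
I₁ = I₀ cos²(48° − 0°) = I₀ cos²(48°) = 0.4477 I₀.
I₂ = I₁ cos²(106° − 48°) = 0.4477 I₀ · cos²(58°) = 0.1257 I₀.
After rotation:
I₁ = I₀ cos²(48° − 0°) = I₀ cos²(48°) = 0.4477 I₀.
Angle between axes 1 and 2: 87°. I₂ = 0.4477 I₀ · cos²(87°) = 0.001226 I₀.
Ratio = 0.001226 / 0.1257 = 0.009754.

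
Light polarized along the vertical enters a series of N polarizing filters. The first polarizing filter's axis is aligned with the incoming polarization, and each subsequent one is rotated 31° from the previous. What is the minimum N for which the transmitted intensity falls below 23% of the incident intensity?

N = 6

First polarizer is aligned with the polarization: full transmission.
Each further stage multiplies by cos²(31°) = 0.7347.
After N polarizers: T = 0.7347^(N−1). Require T < 0.23 ⇒ N−1 > ln(0.23)/ln(0.7347) = 4.77, so N−1 ≥ 5 and N = 6.
Check: N=6 gives T = 0.2141 < 0.23; N=5 gives T = 0.2914.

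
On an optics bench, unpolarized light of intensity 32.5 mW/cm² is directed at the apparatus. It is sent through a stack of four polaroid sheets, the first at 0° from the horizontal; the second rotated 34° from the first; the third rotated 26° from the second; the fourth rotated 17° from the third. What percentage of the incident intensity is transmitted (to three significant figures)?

Unpolarized light through the first polarizer → I₁ = 32.5 mW/cm²/2 = 16.25 mW/cm², polarized at 0°.
I₂ = I₁ · cos²(34°) = 16.25 · 0.6873 = 11.17 mW/cm².
I₃ = I₂ · cos²(26°) = 11.17 · 0.8078 = 9.022 mW/cm².
I₄ = I₃ · cos²(17°) = 9.022 · 0.9145 = 8.251 mW/cm².
That is 25.39% of the incident intensity.

≈ 25.4%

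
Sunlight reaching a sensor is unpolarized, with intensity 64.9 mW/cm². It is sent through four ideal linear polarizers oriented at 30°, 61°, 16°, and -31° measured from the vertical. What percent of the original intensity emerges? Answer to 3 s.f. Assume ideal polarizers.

Unpolarized light through the first polarizer → I₁ = 64.9 mW/cm²/2 = 32.45 mW/cm², polarized at 30°.
I₂ = I₁ · cos²(31°) = 32.45 · 0.7347 = 23.84 mW/cm².
I₃ = I₂ · cos²(45°) = 23.84 · 0.5 = 11.92 mW/cm².
I₄ = I₃ · cos²(47°) = 11.92 · 0.4651 = 5.545 mW/cm².
That is 8.544% of the incident intensity.

≈ 8.54%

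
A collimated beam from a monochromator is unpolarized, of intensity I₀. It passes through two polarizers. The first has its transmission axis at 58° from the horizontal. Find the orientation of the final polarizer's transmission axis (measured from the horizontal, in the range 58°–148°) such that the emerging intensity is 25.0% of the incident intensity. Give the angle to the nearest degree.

Unpolarized light through the first polarizer → I₁ = ½ I₀, now polarized at 58°.
Need I₂/I₀ = 0.25, so cos²(θ − 58°) = 0.25 / 0.5 = 0.5.
θ − 58° = arccos(√0.5) = 45.0°, giving θ ≈ 58 + 45.0 = 103.0°.

θ ≈ 103°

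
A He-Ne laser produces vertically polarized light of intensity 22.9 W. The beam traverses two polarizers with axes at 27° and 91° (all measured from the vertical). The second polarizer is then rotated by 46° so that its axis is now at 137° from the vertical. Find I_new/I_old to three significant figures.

I_new/I_old ≈ 0.609

Before rotation:
I₁ = I₀ cos²(27° − 0°) = I₀ cos²(27°) = 0.7939 I₀.
I₂ = I₁ cos²(91° − 27°) = 0.7939 I₀ · cos²(64°) = 0.1526 I₀.
After rotation:
I₁ = I₀ cos²(27° − 0°) = I₀ cos²(27°) = 0.7939 I₀.
Angle between axes 1 and 2: 70°. I₂ = 0.7939 I₀ · cos²(70°) = 0.09287 I₀.
Ratio = 0.09287 / 0.1526 = 0.6087.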